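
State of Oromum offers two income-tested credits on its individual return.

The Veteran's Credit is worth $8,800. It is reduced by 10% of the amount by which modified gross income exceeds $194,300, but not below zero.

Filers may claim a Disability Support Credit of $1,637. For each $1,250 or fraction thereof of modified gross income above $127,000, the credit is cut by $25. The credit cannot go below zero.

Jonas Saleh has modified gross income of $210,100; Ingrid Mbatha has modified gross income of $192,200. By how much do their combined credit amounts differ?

$1,892

Jonas ($210,100): Veteran's Credit: 10% of the $15,800 excess over $194,300 is $1,580; credit = $8,800 − $1,580 = $7,220. Disability Support Credit: income exceeds $127,000 by $83,100 → 67 increments × $25 = $1,675 ≥ base, so the credit is $0. total $7,220 + $0 = $7,220
Ingrid ($192,200): Veteran's Credit: $192,200 is at or below the $194,300 threshold, so the full $8,800 applies. Disability Support Credit: income exceeds $127,000 by $65,200, which is 53 full-or-partial $1,250 increments; reduction = 53 × $25 = $1,325, leaving $312. total $8,800 + $312 = $9,112
Difference: |$7,220 − $9,112| = $1,892.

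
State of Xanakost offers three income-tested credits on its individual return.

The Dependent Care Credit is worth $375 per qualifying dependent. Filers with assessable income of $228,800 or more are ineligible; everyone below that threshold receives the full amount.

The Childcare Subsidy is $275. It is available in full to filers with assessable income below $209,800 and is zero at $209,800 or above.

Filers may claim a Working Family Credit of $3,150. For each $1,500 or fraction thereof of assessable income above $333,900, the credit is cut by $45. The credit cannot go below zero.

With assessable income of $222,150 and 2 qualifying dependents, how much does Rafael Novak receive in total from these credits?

Dependent Care Credit: base = 2 × $375 = $750. $222,150 is below the $228,800 cutoff, so the full $750 applies.
Childcare Subsidy: $222,150 meets or exceeds the $209,800 cutoff, so the credit is $0.
Working Family Credit: $222,150 is at or below the $333,900 threshold, so the full $3,150 applies.
Total: $750 + $0 + $3,150 = $3,900.

$3,900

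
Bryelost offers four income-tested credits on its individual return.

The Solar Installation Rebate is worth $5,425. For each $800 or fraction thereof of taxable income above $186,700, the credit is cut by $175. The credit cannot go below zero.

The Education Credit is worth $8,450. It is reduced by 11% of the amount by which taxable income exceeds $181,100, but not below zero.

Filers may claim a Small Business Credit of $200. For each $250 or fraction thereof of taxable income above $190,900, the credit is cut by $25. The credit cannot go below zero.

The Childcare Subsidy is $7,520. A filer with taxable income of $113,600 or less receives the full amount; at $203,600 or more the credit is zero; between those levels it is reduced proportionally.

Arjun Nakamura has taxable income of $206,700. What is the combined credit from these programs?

Solar Installation Rebate: income exceeds $186,700 by $20,000, which is 25 full-or-partial $800 increments; reduction = 25 × $175 = $4,375, leaving $1,050.
Education Credit: 11% of the $25,600 excess over $181,100 is $2,816; credit = $8,450 − $2,816 = $5,634.
Small Business Credit: income exceeds $190,900 by $15,800 → 64 increments × $25 = $1,600 ≥ base, so the credit is $0.
Childcare Subsidy: $206,700 is at or above $203,600, so the credit is $0.
Total: $1,050 + $5,634 + $0 + $0 = $6,684.

$6,684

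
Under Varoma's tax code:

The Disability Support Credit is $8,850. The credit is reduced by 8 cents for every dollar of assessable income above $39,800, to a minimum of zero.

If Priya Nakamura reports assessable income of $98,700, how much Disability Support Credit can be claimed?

$4,138

Disability Support Credit: 8% of the $58,900 excess over $39,800 is $4,712; credit = $8,850 − $4,712 = $4,138.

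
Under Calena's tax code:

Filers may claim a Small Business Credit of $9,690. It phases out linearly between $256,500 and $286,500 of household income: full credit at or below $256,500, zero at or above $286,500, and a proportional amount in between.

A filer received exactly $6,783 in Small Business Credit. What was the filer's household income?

$6,783 is 6,783/9,690 of the full $9,690, so 2,907/9,690 of the $30,000 range has been used: income = $256,500 + $30,000 × 2,907/9,690 = $265,500.

$265,500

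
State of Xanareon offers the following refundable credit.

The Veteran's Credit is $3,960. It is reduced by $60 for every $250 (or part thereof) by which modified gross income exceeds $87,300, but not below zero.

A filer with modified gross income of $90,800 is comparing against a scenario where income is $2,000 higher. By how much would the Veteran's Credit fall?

$480

At $90,800 — income exceeds $87,300 by $3,500, which is 14 full-or-partial $250 increments; reduction = 14 × $60 = $840, leaving $3,120.
At $92,800 — income exceeds $87,300 by $5,500, which is 22 full-or-partial $250 increments; reduction = 22 × $60 = $1,320, leaving $2,640.
Lost: $3,120 − $2,640 = $480.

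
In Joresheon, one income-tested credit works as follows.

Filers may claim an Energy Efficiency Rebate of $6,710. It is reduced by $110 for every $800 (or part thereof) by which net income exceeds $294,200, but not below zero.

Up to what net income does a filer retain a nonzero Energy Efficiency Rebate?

$342,200

After 60 increments the reduction is 60 × $110 = $6,600, leaving $110; one more increment wipes it out. Increment 60 ends at excess 60 × $800 = $48,000, so the highest qualifying income is $294,200 + $48,000 = $342,200.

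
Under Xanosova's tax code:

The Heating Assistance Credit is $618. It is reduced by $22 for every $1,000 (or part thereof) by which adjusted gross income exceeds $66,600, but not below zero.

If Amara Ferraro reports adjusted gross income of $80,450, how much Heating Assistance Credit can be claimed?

Heating Assistance Credit: income exceeds $66,600 by $13,850, which is 14 full-or-partial $1,000 increments; reduction = 14 × $22 = $308, leaving $310.

$310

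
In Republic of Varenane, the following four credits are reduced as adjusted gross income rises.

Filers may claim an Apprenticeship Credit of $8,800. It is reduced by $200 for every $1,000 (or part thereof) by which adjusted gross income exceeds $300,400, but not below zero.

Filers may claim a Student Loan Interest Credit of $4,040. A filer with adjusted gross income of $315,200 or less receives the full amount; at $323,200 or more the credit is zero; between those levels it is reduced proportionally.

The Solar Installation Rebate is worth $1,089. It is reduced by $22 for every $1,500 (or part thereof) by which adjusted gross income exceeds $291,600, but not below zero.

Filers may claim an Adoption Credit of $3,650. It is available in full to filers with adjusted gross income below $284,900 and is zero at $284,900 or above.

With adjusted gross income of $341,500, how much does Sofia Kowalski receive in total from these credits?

Apprenticeship Credit: income exceeds $300,400 by $41,100, which is 42 full-or-partial $1,000 increments; reduction = 42 × $200 = $8,400, leaving $400.
Student Loan Interest Credit: $341,500 is at or above $323,200, so the credit is $0.
Solar Installation Rebate: income exceeds $291,600 by $49,900, which is 34 full-or-partial $1,500 increments; reduction = 34 × $22 = $748, leaving $341.
Adoption Credit: $341,500 meets or exceeds the $284,900 cutoff, so the credit is $0.
Total: $400 + $0 + $341 + $0 = $741.

$741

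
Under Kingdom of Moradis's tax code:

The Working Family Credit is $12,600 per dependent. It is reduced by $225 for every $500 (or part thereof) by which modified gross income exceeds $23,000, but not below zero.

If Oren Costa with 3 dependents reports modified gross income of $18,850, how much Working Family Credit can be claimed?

Working Family Credit: base = 3 × $12,600 = $37,800. $18,850 is at or below the $23,000 threshold, so the full $37,800 applies.

$37,800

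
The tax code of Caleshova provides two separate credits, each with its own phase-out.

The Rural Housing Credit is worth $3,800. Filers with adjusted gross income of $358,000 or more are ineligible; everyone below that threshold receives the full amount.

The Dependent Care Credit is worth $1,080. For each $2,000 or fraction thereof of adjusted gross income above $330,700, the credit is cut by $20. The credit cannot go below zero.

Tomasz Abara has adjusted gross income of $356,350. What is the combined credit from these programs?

Rural Housing Credit: $356,350 is below the $358,000 cutoff, so the full $3,800 applies.
Dependent Care Credit: income exceeds $330,700 by $25,650, which is 13 full-or-partial $2,000 increments; reduction = 13 × $20 = $260, leaving $820.
Total: $3,800 + $820 = $4,620.

$4,620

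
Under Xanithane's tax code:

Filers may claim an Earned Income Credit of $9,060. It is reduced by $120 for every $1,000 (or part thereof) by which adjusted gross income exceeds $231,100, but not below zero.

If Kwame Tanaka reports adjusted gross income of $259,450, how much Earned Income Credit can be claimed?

Earned Income Credit: income exceeds $231,100 by $28,350, which is 29 full-or-partial $1,000 increments; reduction = 29 × $120 = $3,480, leaving $5,580.

$5,580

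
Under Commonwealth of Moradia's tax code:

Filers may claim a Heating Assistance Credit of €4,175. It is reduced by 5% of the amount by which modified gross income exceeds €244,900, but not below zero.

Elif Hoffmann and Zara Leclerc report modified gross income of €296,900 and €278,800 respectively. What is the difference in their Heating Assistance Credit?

€905

Elif (€296,900): Heating Assistance Credit: 5% of the €52,000 excess over €244,900 is €2,600; credit = €4,175 − €2,600 = €1,575.
Zara (€278,800): Heating Assistance Credit: 5% of the €33,900 excess over €244,900 is €1,695; credit = €4,175 − €1,695 = €2,480.
Difference: |€1,575 − €2,480| = €905.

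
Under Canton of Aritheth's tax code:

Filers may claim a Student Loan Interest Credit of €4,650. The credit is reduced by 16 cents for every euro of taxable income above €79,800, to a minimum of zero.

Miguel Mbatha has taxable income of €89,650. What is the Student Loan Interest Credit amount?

Student Loan Interest Credit: 16% of the €9,850 excess over €79,800 is €1,576; credit = €4,650 − €1,576 = €3,074.

€3,074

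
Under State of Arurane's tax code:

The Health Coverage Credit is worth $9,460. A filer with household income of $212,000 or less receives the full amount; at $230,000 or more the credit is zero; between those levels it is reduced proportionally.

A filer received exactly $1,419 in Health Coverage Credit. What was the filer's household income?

$1,419 is 1,419/9,460 of the full $9,460, so 8,041/9,460 of the $18,000 range has been used: income = $212,000 + $18,000 × 8,041/9,460 = $227,300.

$227,300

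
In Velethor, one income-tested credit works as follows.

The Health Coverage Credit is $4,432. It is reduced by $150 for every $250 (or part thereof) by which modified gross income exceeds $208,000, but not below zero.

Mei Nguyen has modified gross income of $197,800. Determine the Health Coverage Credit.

$4,432

Health Coverage Credit: $197,800 is at or below the $208,000 threshold, so the full $4,432 applies.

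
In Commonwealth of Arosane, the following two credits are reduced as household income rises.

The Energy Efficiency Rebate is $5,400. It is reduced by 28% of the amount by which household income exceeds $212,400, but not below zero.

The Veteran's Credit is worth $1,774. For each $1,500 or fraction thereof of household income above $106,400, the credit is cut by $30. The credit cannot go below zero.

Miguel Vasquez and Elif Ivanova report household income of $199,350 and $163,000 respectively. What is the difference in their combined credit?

Miguel ($199,350): Energy Efficiency Rebate: $199,350 is at or below the $212,400 threshold, so the full $5,400 applies. Veteran's Credit: income exceeds $106,400 by $92,950 → 62 increments × $30 = $1,860 ≥ base, so the credit is $0. total $5,400 + $0 = $5,400
Elif ($163,000): Energy Efficiency Rebate: $163,000 is at or below the $212,400 threshold, so the full $5,400 applies. Veteran's Credit: income exceeds $106,400 by $56,600, which is 38 full-or-partial $1,500 increments; reduction = 38 × $30 = $1,140, leaving $634. total $5,400 + $634 = $6,034
Difference: |$5,400 − $6,034| = $634.

$634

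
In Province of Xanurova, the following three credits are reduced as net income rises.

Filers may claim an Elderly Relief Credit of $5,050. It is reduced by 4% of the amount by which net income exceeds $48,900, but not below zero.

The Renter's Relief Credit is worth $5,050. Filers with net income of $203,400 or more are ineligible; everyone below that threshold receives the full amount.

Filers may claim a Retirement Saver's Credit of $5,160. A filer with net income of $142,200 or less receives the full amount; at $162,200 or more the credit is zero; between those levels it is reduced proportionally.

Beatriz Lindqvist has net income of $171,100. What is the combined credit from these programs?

$5,212

Elderly Relief Credit: 4% of the $122,200 excess over $48,900 is $4,888; credit = $5,050 − $4,888 = $162.
Renter's Relief Credit: $171,100 is below the $203,400 cutoff, so the full $5,050 applies.
Retirement Saver's Credit: $171,100 is at or above $162,200, so the credit is $0.
Total: $162 + $5,050 + $0 = $5,212.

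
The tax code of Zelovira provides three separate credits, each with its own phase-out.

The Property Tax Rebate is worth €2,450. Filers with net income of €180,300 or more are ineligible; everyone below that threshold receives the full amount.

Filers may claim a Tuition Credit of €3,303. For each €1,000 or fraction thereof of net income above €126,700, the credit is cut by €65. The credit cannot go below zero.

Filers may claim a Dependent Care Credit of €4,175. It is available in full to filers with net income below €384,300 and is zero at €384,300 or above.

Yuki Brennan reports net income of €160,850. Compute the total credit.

€7,653

Property Tax Rebate: €160,850 is below the €180,300 cutoff, so the full €2,450 applies.
Tuition Credit: income exceeds €126,700 by €34,150, which is 35 full-or-partial €1,000 increments; reduction = 35 × €65 = €2,275, leaving €1,028.
Dependent Care Credit: €160,850 is below the €384,300 cutoff, so the full €4,175 applies.
Total: €2,450 + €1,028 + €4,175 = €7,653.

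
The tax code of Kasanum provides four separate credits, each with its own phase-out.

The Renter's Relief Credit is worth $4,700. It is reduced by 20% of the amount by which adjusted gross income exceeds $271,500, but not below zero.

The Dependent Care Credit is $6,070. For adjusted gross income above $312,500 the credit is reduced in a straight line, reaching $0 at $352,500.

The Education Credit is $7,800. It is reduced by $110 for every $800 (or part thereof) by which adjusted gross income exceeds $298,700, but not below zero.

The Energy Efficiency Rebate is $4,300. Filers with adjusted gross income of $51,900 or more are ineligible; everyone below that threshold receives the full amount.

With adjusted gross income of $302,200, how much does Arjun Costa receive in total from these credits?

Renter's Relief Credit: 20% of the $30,700 excess over $271,500 is $6,140 ≥ base, so the credit is $0.
Dependent Care Credit: $302,200 is at or below the $312,500 threshold, so the full $6,070 applies.
Education Credit: income exceeds $298,700 by $3,500, which is 5 full-or-partial $800 increments; reduction = 5 × $110 = $550, leaving $7,250.
Energy Efficiency Rebate: $302,200 meets or exceeds the $51,900 cutoff, so the credit is $0.
Total: $0 + $6,070 + $7,250 + $0 = $13,320.

$13,320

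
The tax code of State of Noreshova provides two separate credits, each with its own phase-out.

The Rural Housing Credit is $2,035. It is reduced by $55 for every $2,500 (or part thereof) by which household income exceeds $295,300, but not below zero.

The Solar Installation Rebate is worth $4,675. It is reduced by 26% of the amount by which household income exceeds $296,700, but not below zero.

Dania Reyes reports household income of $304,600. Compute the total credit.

Rural Housing Credit: income exceeds $295,300 by $9,300, which is 4 full-or-partial $2,500 increments; reduction = 4 × $55 = $220, leaving $1,815.
Solar Installation Rebate: 26% of the $7,900 excess over $296,700 is $2,054; credit = $4,675 − $2,054 = $2,621.
Total: $1,815 + $2,621 = $4,436.

$4,436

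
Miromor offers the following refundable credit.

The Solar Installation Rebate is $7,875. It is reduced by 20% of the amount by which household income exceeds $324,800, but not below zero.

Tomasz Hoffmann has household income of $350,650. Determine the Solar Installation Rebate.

Solar Installation Rebate: 20% of the $25,850 excess over $324,800 is $5,170; credit = $7,875 − $5,170 = $2,705.

$2,705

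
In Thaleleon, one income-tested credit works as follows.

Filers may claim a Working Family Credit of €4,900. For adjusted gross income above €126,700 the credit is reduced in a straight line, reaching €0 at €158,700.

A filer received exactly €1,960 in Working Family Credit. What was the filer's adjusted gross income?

€1,960 is 1,960/4,900 of the full €4,900, so 2,940/4,900 of the €32,000 range has been used: income = €126,700 + €32,000 × 2,940/4,900 = €145,900.

€145,900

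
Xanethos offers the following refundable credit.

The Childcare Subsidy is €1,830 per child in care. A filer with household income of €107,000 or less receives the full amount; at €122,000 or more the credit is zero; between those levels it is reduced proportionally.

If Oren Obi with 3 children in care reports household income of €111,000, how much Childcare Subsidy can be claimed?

€4,026

Childcare Subsidy: base = 3 × €1,830 = €5,490. €111,000 is €4,000 into a €15,000 phase-out range, leaving 11,000/15,000 of the credit: €5,490 × 11,000/15,000 = €4,026.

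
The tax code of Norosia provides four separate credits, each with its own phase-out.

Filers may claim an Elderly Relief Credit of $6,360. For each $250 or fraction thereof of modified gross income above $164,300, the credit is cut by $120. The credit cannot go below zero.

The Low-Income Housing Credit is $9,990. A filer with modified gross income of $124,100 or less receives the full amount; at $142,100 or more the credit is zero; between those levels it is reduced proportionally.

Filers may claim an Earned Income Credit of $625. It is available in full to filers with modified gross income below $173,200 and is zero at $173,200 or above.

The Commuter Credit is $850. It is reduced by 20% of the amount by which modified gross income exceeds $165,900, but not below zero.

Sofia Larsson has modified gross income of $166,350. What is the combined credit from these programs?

$6,665

Elderly Relief Credit: income exceeds $164,300 by $2,050, which is 9 full-or-partial $250 increments; reduction = 9 × $120 = $1,080, leaving $5,280.
Low-Income Housing Credit: $166,350 is at or above $142,100, so the credit is $0.
Earned Income Credit: $166,350 is below the $173,200 cutoff, so the full $625 applies.
Commuter Credit: 20% of the $450 excess over $165,900 is $90; credit = $850 − $90 = $760.
Total: $5,280 + $0 + $625 + $760 = $6,665.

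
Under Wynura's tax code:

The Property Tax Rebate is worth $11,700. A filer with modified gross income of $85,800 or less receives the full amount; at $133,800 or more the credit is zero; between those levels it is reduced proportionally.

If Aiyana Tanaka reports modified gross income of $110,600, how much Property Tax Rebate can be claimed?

Property Tax Rebate: $110,600 is $24,800 into a $48,000 phase-out range, leaving 23,200/48,000 of the credit: $11,700 × 23,200/48,000 = $5,655.

$5,655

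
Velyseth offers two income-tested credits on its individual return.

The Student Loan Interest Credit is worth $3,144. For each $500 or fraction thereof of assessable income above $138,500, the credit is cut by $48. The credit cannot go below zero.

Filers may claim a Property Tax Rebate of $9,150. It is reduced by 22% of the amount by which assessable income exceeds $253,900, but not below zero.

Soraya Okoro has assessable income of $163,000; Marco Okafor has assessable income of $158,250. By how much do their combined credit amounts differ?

Soraya ($163,000): Student Loan Interest Credit: income exceeds $138,500 by $24,500, which is 49 full-or-partial $500 increments; reduction = 49 × $48 = $2,352, leaving $792. Property Tax Rebate: $163,000 is at or below the $253,900 threshold, so the full $9,150 applies. total $792 + $9,150 = $9,942
Marco ($158,250): Student Loan Interest Credit: income exceeds $138,500 by $19,750, which is 40 full-or-partial $500 increments; reduction = 40 × $48 = $1,920, leaving $1,224. Property Tax Rebate: $158,250 is at or below the $253,900 threshold, so the full $9,150 applies. total $1,224 + $9,150 = $10,374
Difference: |$9,942 − $10,374| = $432.

$432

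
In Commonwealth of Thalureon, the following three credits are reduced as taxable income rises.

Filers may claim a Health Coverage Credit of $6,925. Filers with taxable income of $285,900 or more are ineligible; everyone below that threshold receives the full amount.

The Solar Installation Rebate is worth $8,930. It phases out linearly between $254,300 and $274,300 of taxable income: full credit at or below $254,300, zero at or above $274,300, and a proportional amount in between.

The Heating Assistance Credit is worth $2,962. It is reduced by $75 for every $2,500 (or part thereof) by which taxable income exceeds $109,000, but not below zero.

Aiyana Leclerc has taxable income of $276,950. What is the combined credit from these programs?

$6,925

Health Coverage Credit: $276,950 is below the $285,900 cutoff, so the full $6,925 applies.
Solar Installation Rebate: $276,950 is at or above $274,300, so the credit is $0.
Heating Assistance Credit: income exceeds $109,000 by $167,950 → 68 increments × $75 = $5,100 ≥ base, so the credit is $0.
Total: $6,925 + $0 + $0 = $6,925.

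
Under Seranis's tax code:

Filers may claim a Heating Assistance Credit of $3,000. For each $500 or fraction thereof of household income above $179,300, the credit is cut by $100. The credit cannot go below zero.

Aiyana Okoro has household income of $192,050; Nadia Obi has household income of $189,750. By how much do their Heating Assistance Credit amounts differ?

$500

Aiyana ($192,050): Heating Assistance Credit: income exceeds $179,300 by $12,750, which is 26 full-or-partial $500 increments; reduction = 26 × $100 = $2,600, leaving $400.
Nadia ($189,750): Heating Assistance Credit: income exceeds $179,300 by $10,450, which is 21 full-or-partial $500 increments; reduction = 21 × $100 = $2,100, leaving $900.
Difference: |$400 − $900| = $500.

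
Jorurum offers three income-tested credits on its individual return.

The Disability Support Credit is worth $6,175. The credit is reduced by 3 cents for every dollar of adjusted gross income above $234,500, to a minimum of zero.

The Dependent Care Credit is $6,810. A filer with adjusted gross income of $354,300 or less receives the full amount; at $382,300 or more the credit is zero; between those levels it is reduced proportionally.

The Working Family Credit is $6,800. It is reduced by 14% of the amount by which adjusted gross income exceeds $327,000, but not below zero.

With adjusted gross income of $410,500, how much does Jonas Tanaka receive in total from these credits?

$895

Disability Support Credit: 3% of the $176,000 excess over $234,500 is $5,280; credit = $6,175 − $5,280 = $895.
Dependent Care Credit: $410,500 is at or above $382,300, so the credit is $0.
Working Family Credit: 14% of the $83,500 excess over $327,000 is $11,690 ≥ base, so the credit is $0.
Total: $895 + $0 + $0 = $895.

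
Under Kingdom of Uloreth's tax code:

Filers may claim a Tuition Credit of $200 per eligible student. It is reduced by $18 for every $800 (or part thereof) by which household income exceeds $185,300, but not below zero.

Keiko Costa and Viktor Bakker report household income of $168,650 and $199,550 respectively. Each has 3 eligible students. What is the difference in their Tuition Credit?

$324

Keiko ($168,650): Tuition Credit: base = 3 × $200 = $600. $168,650 is at or below the $185,300 threshold, so the full $600 applies.
Viktor ($199,550): Tuition Credit: base = 3 × $200 = $600. income exceeds $185,300 by $14,250, which is 18 full-or-partial $800 increments; reduction = 18 × $18 = $324, leaving $276.
Difference: |$600 − $276| = $324.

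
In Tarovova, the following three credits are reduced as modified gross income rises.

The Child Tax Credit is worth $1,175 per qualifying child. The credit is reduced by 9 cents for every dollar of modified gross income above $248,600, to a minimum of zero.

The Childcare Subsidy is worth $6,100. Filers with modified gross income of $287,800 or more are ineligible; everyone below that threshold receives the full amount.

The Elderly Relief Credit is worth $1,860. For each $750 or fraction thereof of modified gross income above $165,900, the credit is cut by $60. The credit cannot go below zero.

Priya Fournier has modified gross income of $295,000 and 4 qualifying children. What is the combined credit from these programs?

Child Tax Credit: base = 4 × $1,175 = $4,700. 9% of the $46,400 excess over $248,600 is $4,176; credit = $4,700 − $4,176 = $524.
Childcare Subsidy: $295,000 meets or exceeds the $287,800 cutoff, so the credit is $0.
Elderly Relief Credit: income exceeds $165,900 by $129,100 → 173 increments × $60 = $10,380 ≥ base, so the credit is $0.
Total: $524 + $0 + $0 = $524.

$524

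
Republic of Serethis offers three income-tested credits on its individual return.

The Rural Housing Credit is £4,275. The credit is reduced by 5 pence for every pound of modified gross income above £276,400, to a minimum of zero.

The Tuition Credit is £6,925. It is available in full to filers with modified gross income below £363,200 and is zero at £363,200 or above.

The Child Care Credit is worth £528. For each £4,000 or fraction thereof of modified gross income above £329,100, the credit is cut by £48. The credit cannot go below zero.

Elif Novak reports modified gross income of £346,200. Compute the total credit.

£7,998

Rural Housing Credit: 5% of the £69,800 excess over £276,400 is £3,490; credit = £4,275 − £3,490 = £785.
Tuition Credit: £346,200 is below the £363,200 cutoff, so the full £6,925 applies.
Child Care Credit: income exceeds £329,100 by £17,100, which is 5 full-or-partial £4,000 increments; reduction = 5 × £48 = £240, leaving £288.
Total: £785 + £6,925 + £288 = £7,998.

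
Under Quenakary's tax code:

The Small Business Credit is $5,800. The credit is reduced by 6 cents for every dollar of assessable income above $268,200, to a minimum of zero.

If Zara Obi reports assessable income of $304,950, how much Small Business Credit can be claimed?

$3,595

Small Business Credit: 6% of the $36,750 excess over $268,200 is $2,205; credit = $5,800 − $2,205 = $3,595.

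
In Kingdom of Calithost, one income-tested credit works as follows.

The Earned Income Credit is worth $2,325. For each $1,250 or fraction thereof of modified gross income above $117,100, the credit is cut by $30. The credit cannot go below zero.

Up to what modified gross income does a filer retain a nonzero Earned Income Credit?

After 77 increments the reduction is 77 × $30 = $2,310, leaving $15; one more increment wipes it out. Increment 77 ends at excess 77 × $1,250 = $96,250, so the highest qualifying income is $117,100 + $96,250 = $213,350.

$213,350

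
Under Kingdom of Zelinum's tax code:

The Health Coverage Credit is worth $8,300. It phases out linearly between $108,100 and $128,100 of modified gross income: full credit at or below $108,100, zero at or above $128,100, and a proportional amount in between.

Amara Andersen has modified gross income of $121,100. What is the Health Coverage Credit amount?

Health Coverage Credit: $121,100 is $13,000 into a $20,000 phase-out range, leaving 7,000/20,000 of the credit: $8,300 × 7,000/20,000 = $2,905.

$2,905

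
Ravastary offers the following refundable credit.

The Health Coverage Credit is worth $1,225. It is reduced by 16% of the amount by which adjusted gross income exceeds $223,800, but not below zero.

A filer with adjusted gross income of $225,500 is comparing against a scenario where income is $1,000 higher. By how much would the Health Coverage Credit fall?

At $225,500 — 16% of the $1,700 excess over $223,800 is $272; credit = $1,225 − $272 = $953.
At $226,500 — 16% of the $2,700 excess over $223,800 is $432; credit = $1,225 − $432 = $793.
Lost: $953 − $793 = $160.

$160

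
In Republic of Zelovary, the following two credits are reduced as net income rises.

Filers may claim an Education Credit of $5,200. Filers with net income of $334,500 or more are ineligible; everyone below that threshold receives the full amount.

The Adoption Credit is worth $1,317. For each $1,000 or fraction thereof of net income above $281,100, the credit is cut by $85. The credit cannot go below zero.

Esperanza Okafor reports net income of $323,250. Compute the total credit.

Education Credit: $323,250 is below the $334,500 cutoff, so the full $5,200 applies.
Adoption Credit: income exceeds $281,100 by $42,150 → 43 increments × $85 = $3,655 ≥ base, so the credit is $0.
Total: $5,200 + $0 = $5,200.

$5,200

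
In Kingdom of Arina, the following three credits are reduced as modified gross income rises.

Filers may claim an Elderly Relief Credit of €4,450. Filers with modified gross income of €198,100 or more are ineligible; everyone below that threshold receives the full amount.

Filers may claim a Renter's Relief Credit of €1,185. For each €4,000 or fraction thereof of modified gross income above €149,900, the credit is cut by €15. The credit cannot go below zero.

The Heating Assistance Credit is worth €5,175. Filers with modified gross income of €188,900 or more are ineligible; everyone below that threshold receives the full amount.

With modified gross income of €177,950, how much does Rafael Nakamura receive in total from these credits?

Elderly Relief Credit: €177,950 is below the €198,100 cutoff, so the full €4,450 applies.
Renter's Relief Credit: income exceeds €149,900 by €28,050, which is 8 full-or-partial €4,000 increments; reduction = 8 × €15 = €120, leaving €1,065.
Heating Assistance Credit: €177,950 is below the €188,900 cutoff, so the full €5,175 applies.
Total: €4,450 + €1,065 + €5,175 = €10,690.

€10,690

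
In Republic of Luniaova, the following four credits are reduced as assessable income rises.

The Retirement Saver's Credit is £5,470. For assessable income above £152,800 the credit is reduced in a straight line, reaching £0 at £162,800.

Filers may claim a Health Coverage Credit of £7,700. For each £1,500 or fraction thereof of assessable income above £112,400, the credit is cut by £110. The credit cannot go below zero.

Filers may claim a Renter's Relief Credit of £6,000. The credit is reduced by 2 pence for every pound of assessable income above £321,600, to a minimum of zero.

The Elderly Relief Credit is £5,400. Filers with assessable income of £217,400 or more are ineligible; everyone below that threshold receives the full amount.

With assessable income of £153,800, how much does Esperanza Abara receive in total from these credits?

Retirement Saver's Credit: £153,800 is £1,000 into a £10,000 phase-out range, leaving 9,000/10,000 of the credit: £5,470 × 9,000/10,000 = £4,923.
Health Coverage Credit: income exceeds £112,400 by £41,400, which is 28 full-or-partial £1,500 increments; reduction = 28 × £110 = £3,080, leaving £4,620.
Renter's Relief Credit: £153,800 is at or below the £321,600 threshold, so the full £6,000 applies.
Elderly Relief Credit: £153,800 is below the £217,400 cutoff, so the full £5,400 applies.
Total: £4,923 + £4,620 + £6,000 + £5,400 = £20,943.

£20,943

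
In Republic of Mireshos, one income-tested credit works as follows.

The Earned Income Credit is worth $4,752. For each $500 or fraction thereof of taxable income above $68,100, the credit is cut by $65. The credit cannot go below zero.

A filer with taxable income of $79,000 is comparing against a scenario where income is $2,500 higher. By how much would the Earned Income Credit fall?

At $79,000 — income exceeds $68,100 by $10,900, which is 22 full-or-partial $500 increments; reduction = 22 × $65 = $1,430, leaving $3,322.
At $81,500 — income exceeds $68,100 by $13,400, which is 27 full-or-partial $500 increments; reduction = 27 × $65 = $1,755, leaving $2,997.
Lost: $3,322 − $2,997 = $325.

$325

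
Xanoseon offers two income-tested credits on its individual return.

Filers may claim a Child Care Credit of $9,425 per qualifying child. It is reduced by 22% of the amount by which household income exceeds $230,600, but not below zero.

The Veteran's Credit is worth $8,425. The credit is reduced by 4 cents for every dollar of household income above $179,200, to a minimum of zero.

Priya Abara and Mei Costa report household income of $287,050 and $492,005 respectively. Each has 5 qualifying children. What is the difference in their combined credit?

Priya ($287,050): Child Care Credit: base = 5 × $9,425 = $47,125. 22% of the $56,450 excess over $230,600 is $12,419; credit = $47,125 − $12,419 = $34,706. Veteran's Credit: 4% of the $107,850 excess over $179,200 is $4,314; credit = $8,425 − $4,314 = $4,111. total $34,706 + $4,111 = $38,817
Mei ($492,005): Child Care Credit: base = 5 × $9,425 = $47,125. 22% of the $261,405 excess over $230,600 is $57,509.10 ≥ base, so the credit is $0. Veteran's Credit: 4% of the $312,805 excess over $179,200 is $12,512.20 ≥ base, so the credit is $0. total $0 + $0 = $0
Difference: |$38,817 − $0| = $38,817.

$38,817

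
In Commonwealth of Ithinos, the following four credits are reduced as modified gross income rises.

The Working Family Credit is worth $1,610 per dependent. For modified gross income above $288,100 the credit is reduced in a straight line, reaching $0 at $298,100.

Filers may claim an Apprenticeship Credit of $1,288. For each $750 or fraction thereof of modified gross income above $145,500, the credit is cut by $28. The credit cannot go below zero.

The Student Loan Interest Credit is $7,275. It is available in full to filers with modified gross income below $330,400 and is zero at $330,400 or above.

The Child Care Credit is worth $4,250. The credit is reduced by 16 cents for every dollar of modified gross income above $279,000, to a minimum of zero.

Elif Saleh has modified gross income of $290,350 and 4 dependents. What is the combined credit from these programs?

Working Family Credit: base = 4 × $1,610 = $6,440. $290,350 is $2,250 into a $10,000 phase-out range, leaving 7,750/10,000 of the credit: $6,440 × 7,750/10,000 = $4,991.
Apprenticeship Credit: income exceeds $145,500 by $144,850 → 194 increments × $28 = $5,432 ≥ base, so the credit is $0.
Student Loan Interest Credit: $290,350 is below the $330,400 cutoff, so the full $7,275 applies.
Child Care Credit: 16% of the $11,350 excess over $279,000 is $1,816; credit = $4,250 − $1,816 = $2,434.
Total: $4,991 + $0 + $7,275 + $2,434 = $14,700.

$14,700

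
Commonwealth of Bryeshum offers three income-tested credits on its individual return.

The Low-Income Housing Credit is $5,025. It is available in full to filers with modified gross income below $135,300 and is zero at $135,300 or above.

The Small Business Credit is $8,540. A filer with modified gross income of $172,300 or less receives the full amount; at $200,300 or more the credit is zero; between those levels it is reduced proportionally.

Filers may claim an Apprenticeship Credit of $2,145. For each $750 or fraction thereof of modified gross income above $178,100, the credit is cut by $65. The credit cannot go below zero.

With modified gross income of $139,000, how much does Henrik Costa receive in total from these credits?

Low-Income Housing Credit: $139,000 meets or exceeds the $135,300 cutoff, so the credit is $0.
Small Business Credit: $139,000 is at or below the $172,300 threshold, so the full $8,540 applies.
Apprenticeship Credit: $139,000 is at or below the $178,100 threshold, so the full $2,145 applies.
Total: $0 + $8,540 + $2,145 = $10,685.

$10,685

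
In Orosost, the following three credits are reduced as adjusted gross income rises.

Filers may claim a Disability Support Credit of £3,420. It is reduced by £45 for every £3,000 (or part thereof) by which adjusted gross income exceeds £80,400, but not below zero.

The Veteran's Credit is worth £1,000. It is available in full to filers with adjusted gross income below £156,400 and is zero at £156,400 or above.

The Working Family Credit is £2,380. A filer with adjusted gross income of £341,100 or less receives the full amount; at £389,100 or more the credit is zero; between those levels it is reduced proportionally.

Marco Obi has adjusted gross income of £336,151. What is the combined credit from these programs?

Disability Support Credit: income exceeds £80,400 by £255,751 → 86 increments × £45 = £3,870 ≥ base, so the credit is £0.
Veteran's Credit: £336,151 meets or exceeds the £156,400 cutoff, so the credit is £0.
Working Family Credit: £336,151 is at or below the £341,100 threshold, so the full £2,380 applies.
Total: £0 + £0 + £2,380 = £2,380.

£2,380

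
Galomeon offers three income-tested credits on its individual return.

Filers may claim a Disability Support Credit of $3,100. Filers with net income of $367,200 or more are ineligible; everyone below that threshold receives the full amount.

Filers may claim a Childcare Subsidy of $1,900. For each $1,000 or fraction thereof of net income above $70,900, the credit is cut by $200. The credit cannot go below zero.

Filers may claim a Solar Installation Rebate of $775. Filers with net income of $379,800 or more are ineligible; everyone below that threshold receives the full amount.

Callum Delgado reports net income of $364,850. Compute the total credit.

Disability Support Credit: $364,850 is below the $367,200 cutoff, so the full $3,100 applies.
Childcare Subsidy: income exceeds $70,900 by $293,950 → 294 increments × $200 = $58,800 ≥ base, so the credit is $0.
Solar Installation Rebate: $364,850 is below the $379,800 cutoff, so the full $775 applies.
Total: $3,100 + $0 + $775 = $3,875.

$3,875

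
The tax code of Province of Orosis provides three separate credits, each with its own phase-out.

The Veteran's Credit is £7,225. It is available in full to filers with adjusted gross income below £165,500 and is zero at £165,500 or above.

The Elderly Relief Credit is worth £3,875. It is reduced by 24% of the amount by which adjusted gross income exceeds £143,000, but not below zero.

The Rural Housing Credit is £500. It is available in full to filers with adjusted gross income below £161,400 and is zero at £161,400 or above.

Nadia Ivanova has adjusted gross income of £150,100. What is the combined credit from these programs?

Veteran's Credit: £150,100 is below the £165,500 cutoff, so the full £7,225 applies.
Elderly Relief Credit: 24% of the £7,100 excess over £143,000 is £1,704; credit = £3,875 − £1,704 = £2,171.
Rural Housing Credit: £150,100 is below the £161,400 cutoff, so the full £500 applies.
Total: £7,225 + £2,171 + £500 = £9,896.

£9,896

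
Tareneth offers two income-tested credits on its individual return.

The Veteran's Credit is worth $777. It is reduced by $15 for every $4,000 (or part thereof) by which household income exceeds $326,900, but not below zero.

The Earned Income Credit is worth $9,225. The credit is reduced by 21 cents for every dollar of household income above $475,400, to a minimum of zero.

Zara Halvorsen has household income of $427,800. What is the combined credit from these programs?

$9,612

Veteran's Credit: income exceeds $326,900 by $100,900, which is 26 full-or-partial $4,000 increments; reduction = 26 × $15 = $390, leaving $387.
Earned Income Credit: $427,800 is at or below the $475,400 threshold, so the full $9,225 applies.
Total: $387 + $9,225 = $9,612.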